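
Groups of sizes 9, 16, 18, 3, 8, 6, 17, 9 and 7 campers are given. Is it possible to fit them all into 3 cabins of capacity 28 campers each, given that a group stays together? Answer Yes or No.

Total = 93 campers; ⌈93/28⌉ = 4.
At least 4 cabins are required, but only 3 are allowed.

No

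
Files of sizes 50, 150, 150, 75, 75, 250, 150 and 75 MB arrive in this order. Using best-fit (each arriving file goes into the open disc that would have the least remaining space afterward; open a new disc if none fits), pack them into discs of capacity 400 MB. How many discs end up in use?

  50 → disc 1 (new)  [load 50/400]
  150 → disc 1  [load 200/400]
  150 → disc 1  [load 350/400]
  75 → disc 2 (new)  [load 75/400]
  75 → disc 2  [load 150/400]
  250 → disc 2  [load 400/400]
  150 → disc 3 (new)  [load 150/400]
  75 → disc 3  [load 225/400]
3 discs opened.

3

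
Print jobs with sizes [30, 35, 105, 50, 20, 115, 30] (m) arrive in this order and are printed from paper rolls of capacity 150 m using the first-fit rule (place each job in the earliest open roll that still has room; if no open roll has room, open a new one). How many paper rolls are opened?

3

  30 → roll 1 (new)  [load 30/150]
  35 → roll 1  [load 65/150]
  105 → roll 2 (new)  [load 105/150]
  50 → roll 1  [load 115/150]
  20 → roll 1  [load 135/150]
  115 → roll 3 (new)  [load 115/150]
  30 → roll 2  [load 135/150]
3 paper rolls opened.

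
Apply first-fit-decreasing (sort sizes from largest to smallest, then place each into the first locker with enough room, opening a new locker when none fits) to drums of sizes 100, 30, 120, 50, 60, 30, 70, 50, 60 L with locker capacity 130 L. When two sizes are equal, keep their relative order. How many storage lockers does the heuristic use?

5

Sorted descending: 120, 100, 70, 60, 60, 50, 50, 30, 30.
  120 → locker 1 (new)  [load 120/130]
  100 → locker 2 (new)  [load 100/130]
  70 → locker 3 (new)  [load 70/130]
  60 → locker 3  [load 130/130]
  60 → locker 4 (new)  [load 60/130]
  50 → locker 4  [load 110/130]
  50 → locker 5 (new)  [load 50/130]
  30 → locker 2  [load 130/130]
  30 → locker 5  [load 80/130]
5 storage lockers opened.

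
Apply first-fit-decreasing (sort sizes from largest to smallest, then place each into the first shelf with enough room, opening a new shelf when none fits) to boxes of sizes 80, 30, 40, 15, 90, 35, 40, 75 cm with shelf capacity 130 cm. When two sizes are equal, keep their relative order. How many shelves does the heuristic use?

Sorted descending: 90, 80, 75, 40, 40, 35, 30, 15.
  90 → shelf 1 (new)  [load 90/130]
  80 → shelf 2 (new)  [load 80/130]
  75 → shelf 3 (new)  [load 75/130]
  40 → shelf 1  [load 130/130]
  40 → shelf 2  [load 120/130]
  35 → shelf 3  [load 110/130]
  30 → shelf 4 (new)  [load 30/130]
  15 → shelf 3  [load 125/130]
4 shelves opened.

4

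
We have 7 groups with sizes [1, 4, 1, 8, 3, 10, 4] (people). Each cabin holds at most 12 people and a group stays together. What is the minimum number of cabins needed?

Total = 10 + 8 + 4 + 4 + 3 + 1 + 1 = 31 people.
Lower bound: ⌈31/12⌉ = 3 cabins.
A packing using 3 cabins:
  cabin 1: 10 + 1 + 1 = 12
  cabin 2: 8 + 4 = 12
  cabin 3: 4 + 3 = 7
This matches the lower bound, so 3 is optimal.

3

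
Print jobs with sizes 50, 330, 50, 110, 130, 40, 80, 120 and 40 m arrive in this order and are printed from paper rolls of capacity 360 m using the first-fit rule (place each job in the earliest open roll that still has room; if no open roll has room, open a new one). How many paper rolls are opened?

  50 → roll 1 (new)  [load 50/360]
  330 → roll 2 (new)  [load 330/360]
  50 → roll 1  [load 100/360]
  110 → roll 1  [load 210/360]
  130 → roll 1  [load 340/360]
  40 → roll 3 (new)  [load 40/360]
  80 → roll 3  [load 120/360]
  120 → roll 3  [load 240/360]
  40 → roll 3  [load 280/360]
3 paper rolls opened.

3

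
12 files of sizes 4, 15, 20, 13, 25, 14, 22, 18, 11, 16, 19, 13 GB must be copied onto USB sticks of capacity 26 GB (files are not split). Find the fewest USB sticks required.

Total = 25 + 22 + 20 + 19 + 18 + 16 + 15 + 14 + 13 + 13 + 11 + 4 = 190 GB.
Lower bound: ⌈190/26⌉ = 8 USB sticks.
A packing using 9 USB sticks:
  USB stick 1: 25 = 25
  USB stick 2: 22 + 4 = 26
  USB stick 3: 20 = 20
  USB stick 4: 19 = 19
  USB stick 5: 18 = 18
  USB stick 6: 16 = 16
  USB stick 7: 15 + 11 = 26
  USB stick 8: 14 = 14
  USB stick 9: 13 + 13 = 26
No arrangement into 8 USB sticks stays within capacity, so 9 is optimal.

9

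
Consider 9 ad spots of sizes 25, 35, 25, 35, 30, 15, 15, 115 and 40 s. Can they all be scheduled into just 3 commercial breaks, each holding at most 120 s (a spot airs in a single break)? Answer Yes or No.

Yes

A valid assignment using 3 commercial breaks:
  break 1: 115 = 115
  break 2: 40 + 35 + 35 = 110
  break 3: 30 + 25 + 25 + 15 + 15 = 110
Every load is within 120 s, so 3 commercial breaks suffice.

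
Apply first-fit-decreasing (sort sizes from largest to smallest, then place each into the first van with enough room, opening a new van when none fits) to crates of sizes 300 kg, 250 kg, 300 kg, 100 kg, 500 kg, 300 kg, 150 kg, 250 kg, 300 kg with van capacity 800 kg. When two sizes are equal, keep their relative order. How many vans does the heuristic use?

4

Sorted descending: 500, 300, 300, 300, 300, 250, 250, 150, 100.
  500 → van 1 (new)  [load 500/800]
  300 → van 1  [load 800/800]
  300 → van 2 (new)  [load 300/800]
  300 → van 2  [load 600/800]
  300 → van 3 (new)  [load 300/800]
  250 → van 3  [load 550/800]
  250 → van 3  [load 800/800]
  150 → van 2  [load 750/800]
  100 → van 4 (new)  [load 100/800]
4 vans opened.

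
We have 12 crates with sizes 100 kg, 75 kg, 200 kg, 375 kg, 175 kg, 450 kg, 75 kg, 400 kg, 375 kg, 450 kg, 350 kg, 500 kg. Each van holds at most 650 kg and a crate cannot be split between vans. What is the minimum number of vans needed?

Total = 500 + 450 + 450 + 400 + 375 + 375 + 350 + 200 + 175 + 100 + 75 + 75 = 3525 kg.
Lower bound: ⌈3525/650⌉ = 6 vans.
Also, 7 crates each exceed 325 kg, and no two of those can share a van, so at least 7 vans are needed.
A packing using 7 vans:
  van 1: 500 + 100 = 600
  van 2: 450 + 200 = 650
  van 3: 450 + 175 = 625
  van 4: 400 + 75 + 75 = 550
  van 5: 375 = 375
  van 6: 375 = 375
  van 7: 350 = 350
This matches the lower bound, so 7 is optimal.

7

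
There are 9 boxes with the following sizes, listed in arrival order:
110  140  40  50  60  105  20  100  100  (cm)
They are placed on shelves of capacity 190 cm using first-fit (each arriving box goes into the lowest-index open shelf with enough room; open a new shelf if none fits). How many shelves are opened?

  110 → shelf 1 (new)  [load 110/190]
  140 → shelf 2 (new)  [load 140/190]
  40 → shelf 1  [load 150/190]
  50 → shelf 2  [load 190/190]
  60 → shelf 3 (new)  [load 60/190]
  105 → shelf 3  [load 165/190]
  20 → shelf 1  [load 170/190]
  100 → shelf 4 (new)  [load 100/190]
  100 → shelf 5 (new)  [load 100/190]
5 shelves opened.

5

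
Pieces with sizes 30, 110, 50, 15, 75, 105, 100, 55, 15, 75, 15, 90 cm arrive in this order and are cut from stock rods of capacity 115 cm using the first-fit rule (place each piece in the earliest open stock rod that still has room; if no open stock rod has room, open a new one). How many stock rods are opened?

  30 → stock rod 1 (new)  [load 30/115]
  110 → stock rod 2 (new)  [load 110/115]
  50 → stock rod 1  [load 80/115]
  15 → stock rod 1  [load 95/115]
  75 → stock rod 3 (new)  [load 75/115]
  105 → stock rod 4 (new)  [load 105/115]
  100 → stock rod 5 (new)  [load 100/115]
  55 → stock rod 6 (new)  [load 55/115]
  15 → stock rod 1  [load 110/115]
  75 → stock rod 7 (new)  [load 75/115]
  15 → stock rod 3  [load 90/115]
  90 → stock rod 8 (new)  [load 90/115]
8 stock rods opened.

8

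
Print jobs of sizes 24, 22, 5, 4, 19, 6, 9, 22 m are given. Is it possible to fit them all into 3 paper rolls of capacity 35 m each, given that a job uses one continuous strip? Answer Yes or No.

No

Total = 111 m; ⌈111/35⌉ = 4.
At least 4 paper rolls are required, but only 3 are allowed.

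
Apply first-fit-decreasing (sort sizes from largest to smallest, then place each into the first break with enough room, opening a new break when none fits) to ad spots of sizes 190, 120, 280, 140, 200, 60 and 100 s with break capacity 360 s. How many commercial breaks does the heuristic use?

4

Sorted descending: 280, 200, 190, 140, 120, 100, 60.
  280 → break 1 (new)  [load 280/360]
  200 → break 2 (new)  [load 200/360]
  190 → break 3 (new)  [load 190/360]
  140 → break 2  [load 340/360]
  120 → break 3  [load 310/360]
  100 → break 4 (new)  [load 100/360]
  60 → break 1  [load 340/360]
4 commercial breaks opened.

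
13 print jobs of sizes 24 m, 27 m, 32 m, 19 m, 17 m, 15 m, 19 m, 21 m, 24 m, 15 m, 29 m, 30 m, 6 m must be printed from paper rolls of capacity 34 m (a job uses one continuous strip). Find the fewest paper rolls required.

10

Total = 32 + 30 + 29 + 27 + 24 + 24 + 21 + 19 + 19 + 17 + 15 + 15 + 6 = 278 m.
Lower bound: ⌈278/34⌉ = 9 paper rolls.
A packing using 10 paper rolls:
  roll 1: 32 = 32
  roll 2: 30 = 30
  roll 3: 29 = 29
  roll 4: 27 + 6 = 33
  roll 5: 24 = 24
  roll 6: 24 = 24
  roll 7: 21 = 21
  roll 8: 19 + 15 = 34
  roll 9: 19 + 15 = 34
  roll 10: 17 = 17
No arrangement into 9 paper rolls stays within capacity, so 10 is optimal.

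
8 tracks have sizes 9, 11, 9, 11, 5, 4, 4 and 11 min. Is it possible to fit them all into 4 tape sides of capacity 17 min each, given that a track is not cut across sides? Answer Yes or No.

No

Total = 64 min; ⌈64/17⌉ = 4.
5 tracks each exceed half the capacity and cannot share a side, forcing at least 5 tape sides.
At least 5 tape sides are required, but only 4 are allowed.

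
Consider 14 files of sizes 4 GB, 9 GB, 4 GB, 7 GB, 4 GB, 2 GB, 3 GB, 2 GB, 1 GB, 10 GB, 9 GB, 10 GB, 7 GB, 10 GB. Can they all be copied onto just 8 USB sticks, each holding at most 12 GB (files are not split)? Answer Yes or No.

A valid assignment using 8 USB sticks:
  USB stick 1: 10 + 2 = 12
  USB stick 2: 10 + 2 = 12
  USB stick 3: 10 + 1 = 11
  USB stick 4: 9 + 3 = 12
  USB stick 5: 9 = 9
  USB stick 6: 7 + 4 = 11
  USB stick 7: 7 + 4 = 11
  USB stick 8: 4 = 4
Every load is within 12 GB, so 8 USB sticks suffice.

Yes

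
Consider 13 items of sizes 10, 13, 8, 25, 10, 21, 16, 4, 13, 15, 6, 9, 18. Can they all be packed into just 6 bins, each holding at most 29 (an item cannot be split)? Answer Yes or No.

A valid assignment using 6 bins:
  bin 1: 25 + 4 = 29
  bin 2: 21 + 8 = 29
  bin 3: 18 + 10 = 28
  bin 4: 16 + 13 = 29
  bin 5: 15 + 13 = 28
  bin 6: 10 + 9 + 6 = 25
Every load is within 29, so 6 bins suffice.

Yes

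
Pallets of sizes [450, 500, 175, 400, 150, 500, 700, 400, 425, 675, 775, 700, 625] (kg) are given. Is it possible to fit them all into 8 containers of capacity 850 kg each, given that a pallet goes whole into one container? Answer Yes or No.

No

Total = 6475 kg; ⌈6475/850⌉ = 8.
The bound of 8 does not rule out 8, but exhaustive search shows no assignment into 8 containers of capacity 850 kg exists — the minimum is 9.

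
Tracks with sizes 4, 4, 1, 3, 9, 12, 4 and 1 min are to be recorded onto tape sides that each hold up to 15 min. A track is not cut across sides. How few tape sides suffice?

Total = 12 + 9 + 4 + 4 + 4 + 3 + 1 + 1 = 38 min.
Lower bound: ⌈38/15⌉ = 3 tape sides.
A packing using 3 tape sides:
  side 1: 12 + 3 = 15
  side 2: 9 + 4 + 1 + 1 = 15
  side 3: 4 + 4 = 8
This matches the lower bound, so 3 is optimal.

3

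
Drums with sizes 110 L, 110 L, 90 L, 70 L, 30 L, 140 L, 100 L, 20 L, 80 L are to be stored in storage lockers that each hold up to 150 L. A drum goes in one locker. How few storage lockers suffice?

6

Total = 140 + 110 + 110 + 100 + 90 + 80 + 70 + 30 + 20 = 750 L.
Lower bound: ⌈750/150⌉ = 5 storage lockers.
Also, 6 drums each exceed 75 L, and no two of those can share a locker, so at least 6 storage lockers are needed.
A packing using 6 storage lockers:
  locker 1: 140 = 140
  locker 2: 110 + 30 = 140
  locker 3: 110 + 20 = 130
  locker 4: 100 = 100
  locker 5: 90 = 90
  locker 6: 80 + 70 = 150
This matches the lower bound, so 6 is optimal.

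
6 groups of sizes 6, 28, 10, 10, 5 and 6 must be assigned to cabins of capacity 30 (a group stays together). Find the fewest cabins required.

Total = 28 + 10 + 10 + 6 + 6 + 5 = 65.
Lower bound: ⌈65/30⌉ = 3 cabins.
A packing using 3 cabins:
  cabin 1: 28 = 28
  cabin 2: 10 + 10 + 6 = 26
  cabin 3: 6 + 5 = 11
This matches the lower bound, so 3 is optimal.

3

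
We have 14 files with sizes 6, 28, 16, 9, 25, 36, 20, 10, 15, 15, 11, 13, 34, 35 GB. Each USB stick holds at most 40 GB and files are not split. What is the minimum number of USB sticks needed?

Total = 36 + 35 + 34 + 28 + 25 + 20 + 16 + 15 + 15 + 13 + 11 + 10 + 9 + 6 = 273 GB.
Lower bound: ⌈273/40⌉ = 7 USB sticks.
A packing using 8 USB sticks:
  USB stick 1: 36 = 36
  USB stick 2: 35 = 35
  USB stick 3: 34 + 6 = 40
  USB stick 4: 28 + 11 = 39
  USB stick 5: 25 + 15 = 40
  USB stick 6: 20 + 16 = 36
  USB stick 7: 15 + 13 + 10 = 38
  USB stick 8: 9 = 9
No arrangement into 7 USB sticks stays within capacity, so 8 is optimal.

8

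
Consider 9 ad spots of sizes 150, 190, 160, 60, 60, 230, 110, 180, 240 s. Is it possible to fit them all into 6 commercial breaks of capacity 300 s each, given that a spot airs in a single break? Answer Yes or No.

Yes

A valid assignment using 6 commercial breaks:
  break 1: 240 + 60 = 300
  break 2: 230 + 60 = 290
  break 3: 190 + 110 = 300
  break 4: 180 = 180
  break 5: 160 = 160
  break 6: 150 = 150
Every load is within 300 s, so 6 commercial breaks suffice.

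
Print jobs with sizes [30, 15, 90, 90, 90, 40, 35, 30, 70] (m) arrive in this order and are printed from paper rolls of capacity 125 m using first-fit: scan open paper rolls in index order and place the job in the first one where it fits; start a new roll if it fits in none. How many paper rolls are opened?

5

  30 → roll 1 (new)  [load 30/125]
  15 → roll 1  [load 45/125]
  90 → roll 2 (new)  [load 90/125]
  90 → roll 3 (new)  [load 90/125]
  90 → roll 4 (new)  [load 90/125]
  40 → roll 1  [load 85/125]
  35 → roll 1  [load 120/125]
  30 → roll 2  [load 120/125]
  70 → roll 5 (new)  [load 70/125]
5 paper rolls opened.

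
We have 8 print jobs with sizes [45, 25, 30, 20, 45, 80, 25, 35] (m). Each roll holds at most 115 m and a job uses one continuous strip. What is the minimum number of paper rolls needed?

Total = 80 + 45 + 45 + 35 + 30 + 25 + 25 + 20 = 305 m.
Lower bound: ⌈305/115⌉ = 3 paper rolls.
A packing using 3 paper rolls:
  roll 1: 80 + 35 = 115
  roll 2: 45 + 45 + 25 = 115
  roll 3: 30 + 25 + 20 = 75
This matches the lower bound, so 3 is optimal.

3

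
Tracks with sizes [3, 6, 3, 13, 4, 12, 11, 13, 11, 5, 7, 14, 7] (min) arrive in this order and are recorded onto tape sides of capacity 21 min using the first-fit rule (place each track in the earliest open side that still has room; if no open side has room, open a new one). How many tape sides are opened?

7

  3 → side 1 (new)  [load 3/21]
  6 → side 1  [load 9/21]
  3 → side 1  [load 12/21]
  13 → side 2 (new)  [load 13/21]
  4 → side 1  [load 16/21]
  12 → side 3 (new)  [load 12/21]
  11 → side 4 (new)  [load 11/21]
  13 → side 5 (new)  [load 13/21]
  11 → side 6 (new)  [load 11/21]
  5 → side 1  [load 21/21]
  7 → side 2  [load 20/21]
  14 → side 7 (new)  [load 14/21]
  7 → side 3  [load 19/21]
7 tape sides opened.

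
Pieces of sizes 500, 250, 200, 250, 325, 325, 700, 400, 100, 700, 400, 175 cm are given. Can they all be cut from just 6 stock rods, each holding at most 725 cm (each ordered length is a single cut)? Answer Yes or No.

Total = 4325 cm; ⌈4325/725⌉ = 6.
The bound of 6 does not rule out 6, but exhaustive search shows no assignment into 6 stock rods of capacity 725 cm exists — the minimum is 7.

No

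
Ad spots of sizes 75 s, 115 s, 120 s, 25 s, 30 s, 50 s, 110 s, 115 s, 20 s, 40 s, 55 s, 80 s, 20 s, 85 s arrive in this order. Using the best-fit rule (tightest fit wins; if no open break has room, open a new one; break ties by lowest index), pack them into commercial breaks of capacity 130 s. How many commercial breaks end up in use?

  75 → break 1 (new)  [load 75/130]
  115 → break 2 (new)  [load 115/130]
  120 → break 3 (new)  [load 120/130]
  25 → break 1  [load 100/130]
  30 → break 1  [load 130/130]
  50 → break 4 (new)  [load 50/130]
  110 → break 5 (new)  [load 110/130]
  115 → break 6 (new)  [load 115/130]
  20 → break 5  [load 130/130]
  40 → break 4  [load 90/130]
  55 → break 7 (new)  [load 55/130]
  80 → break 8 (new)  [load 80/130]
  20 → break 4  [load 110/130]
  85 → break 9 (new)  [load 85/130]
9 commercial breaks opened.

9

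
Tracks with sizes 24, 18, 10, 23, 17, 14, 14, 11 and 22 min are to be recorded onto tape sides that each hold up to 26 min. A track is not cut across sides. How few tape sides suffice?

Total = 24 + 23 + 22 + 18 + 17 + 14 + 14 + 11 + 10 = 153 min.
Lower bound: ⌈153/26⌉ = 6 tape sides.
Also, 7 tracks each exceed 13 min, and no two of those can share a side, so at least 7 tape sides are needed.
A packing using 7 tape sides:
  side 1: 24 = 24
  side 2: 23 = 23
  side 3: 22 = 22
  side 4: 18 = 18
  side 5: 17 = 17
  side 6: 14 + 11 = 25
  side 7: 14 + 10 = 24
This matches the lower bound, so 7 is optimal.

7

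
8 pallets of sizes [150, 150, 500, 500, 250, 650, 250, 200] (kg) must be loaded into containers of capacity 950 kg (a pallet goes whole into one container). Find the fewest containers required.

3

Total = 650 + 500 + 500 + 250 + 250 + 200 + 150 + 150 = 2650 kg.
Lower bound: ⌈2650/950⌉ = 3 containers.
A packing using 3 containers:
  container 1: 650 + 250 = 900
  container 2: 500 + 250 + 200 = 950
  container 3: 500 + 150 + 150 = 800
This matches the lower bound, so 3 is optimal.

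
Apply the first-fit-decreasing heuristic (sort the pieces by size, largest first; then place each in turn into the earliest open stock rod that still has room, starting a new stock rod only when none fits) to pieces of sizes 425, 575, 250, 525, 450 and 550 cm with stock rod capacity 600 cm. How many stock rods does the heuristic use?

Sorted descending: 575, 550, 525, 450, 425, 250.
  575 → stock rod 1 (new)  [load 575/600]
  550 → stock rod 2 (new)  [load 550/600]
  525 → stock rod 3 (new)  [load 525/600]
  450 → stock rod 4 (new)  [load 450/600]
  425 → stock rod 5 (new)  [load 425/600]
  250 → stock rod 6 (new)  [load 250/600]
6 stock rods opened.

6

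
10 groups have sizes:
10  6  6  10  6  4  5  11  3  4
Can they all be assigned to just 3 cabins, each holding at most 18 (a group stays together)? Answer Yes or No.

No

Total = 65; ⌈65/18⌉ = 4.
At least 4 cabins are required, but only 3 are allowed.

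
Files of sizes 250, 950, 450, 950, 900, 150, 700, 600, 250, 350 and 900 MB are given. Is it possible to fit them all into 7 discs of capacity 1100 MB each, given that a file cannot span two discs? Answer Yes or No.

A valid assignment using 7 discs:
  disc 1: 950 + 150 = 1100
  disc 2: 950 = 950
  disc 3: 900 = 900
  disc 4: 900 = 900
  disc 5: 700 + 350 = 1050
  disc 6: 600 + 450 = 1050
  disc 7: 250 + 250 = 500
Every load is within 1100 MB, so 7 discs suffice.

Yes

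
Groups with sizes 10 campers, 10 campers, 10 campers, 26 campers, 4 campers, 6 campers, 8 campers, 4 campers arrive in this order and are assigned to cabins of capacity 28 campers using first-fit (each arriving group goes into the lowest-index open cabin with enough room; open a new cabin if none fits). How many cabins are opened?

  10 → cabin 1 (new)  [load 10/28]
  10 → cabin 1  [load 20/28]
  10 → cabin 2 (new)  [load 10/28]
  26 → cabin 3 (new)  [load 26/28]
  4 → cabin 1  [load 24/28]
  6 → cabin 2  [load 16/28]
  8 → cabin 2  [load 24/28]
  4 → cabin 1  [load 28/28]
3 cabins opened.

3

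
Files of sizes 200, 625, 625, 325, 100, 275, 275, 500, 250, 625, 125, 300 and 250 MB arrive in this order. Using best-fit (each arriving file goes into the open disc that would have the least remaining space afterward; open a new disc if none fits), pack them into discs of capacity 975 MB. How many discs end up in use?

5

  200 → disc 1 (new)  [load 200/975]
  625 → disc 1  [load 825/975]
  625 → disc 2 (new)  [load 625/975]
  325 → disc 2  [load 950/975]
  100 → disc 1  [load 925/975]
  275 → disc 3 (new)  [load 275/975]
  275 → disc 3  [load 550/975]
  500 → disc 4 (new)  [load 500/975]
  250 → disc 3  [load 800/975]
  625 → disc 5 (new)  [load 625/975]
  125 → disc 3  [load 925/975]
  300 → disc 5  [load 925/975]
  250 → disc 4  [load 750/975]
5 discs opened.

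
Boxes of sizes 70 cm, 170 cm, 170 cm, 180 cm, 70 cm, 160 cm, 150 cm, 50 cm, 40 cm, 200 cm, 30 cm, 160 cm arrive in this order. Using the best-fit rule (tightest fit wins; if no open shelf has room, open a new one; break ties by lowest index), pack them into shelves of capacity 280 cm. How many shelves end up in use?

7

  70 → shelf 1 (new)  [load 70/280]
  170 → shelf 1  [load 240/280]
  170 → shelf 2 (new)  [load 170/280]
  180 → shelf 3 (new)  [load 180/280]
  70 → shelf 3  [load 250/280]
  160 → shelf 4 (new)  [load 160/280]
  150 → shelf 5 (new)  [load 150/280]
  50 → shelf 2  [load 220/280]
  40 → shelf 1  [load 280/280]
  200 → shelf 6 (new)  [load 200/280]
  30 → shelf 3  [load 280/280]
  160 → shelf 7 (new)  [load 160/280]
7 shelves opened.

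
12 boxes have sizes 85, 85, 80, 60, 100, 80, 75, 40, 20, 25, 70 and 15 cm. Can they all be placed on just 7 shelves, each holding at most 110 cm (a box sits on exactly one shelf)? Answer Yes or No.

Total = 735 cm; ⌈735/110⌉ = 7.
8 boxes each exceed half the capacity and cannot share a shelf, forcing at least 8 shelves.
At least 8 shelves are required, but only 7 are allowed.

No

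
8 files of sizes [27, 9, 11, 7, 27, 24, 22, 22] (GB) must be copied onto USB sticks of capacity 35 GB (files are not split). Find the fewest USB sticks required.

5

Total = 27 + 27 + 24 + 22 + 22 + 11 + 9 + 7 = 149 GB.
Lower bound: ⌈149/35⌉ = 5 USB sticks.
A packing using 5 USB sticks:
  USB stick 1: 27 + 7 = 34
  USB stick 2: 27 = 27
  USB stick 3: 24 + 11 = 35
  USB stick 4: 22 + 9 = 31
  USB stick 5: 22 = 22
This matches the lower bound, so 5 is optimal.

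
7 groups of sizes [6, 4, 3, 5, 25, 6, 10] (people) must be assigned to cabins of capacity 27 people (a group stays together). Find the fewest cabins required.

3

Total = 25 + 10 + 6 + 6 + 5 + 4 + 3 = 59 people.
Lower bound: ⌈59/27⌉ = 3 cabins.
A packing using 3 cabins:
  cabin 1: 25 = 25
  cabin 2: 10 + 6 + 6 + 5 = 27
  cabin 3: 4 + 3 = 7
This matches the lower bound, so 3 is optimal.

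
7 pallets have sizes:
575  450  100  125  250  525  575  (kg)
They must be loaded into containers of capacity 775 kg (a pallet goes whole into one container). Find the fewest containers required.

Total = 575 + 575 + 525 + 450 + 250 + 125 + 100 = 2600 kg.
Lower bound: ⌈2600/775⌉ = 4 containers.
A packing using 4 containers:
  container 1: 575 + 125 = 700
  container 2: 575 + 100 = 675
  container 3: 525 + 250 = 775
  container 4: 450 = 450
This matches the lower bound, so 4 is optimal.

4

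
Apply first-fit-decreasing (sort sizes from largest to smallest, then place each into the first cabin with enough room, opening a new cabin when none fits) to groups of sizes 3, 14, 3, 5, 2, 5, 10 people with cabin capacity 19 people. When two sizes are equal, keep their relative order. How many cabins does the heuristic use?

3

Sorted descending: 14, 10, 5, 5, 3, 3, 2.
  14 → cabin 1 (new)  [load 14/19]
  10 → cabin 2 (new)  [load 10/19]
  5 → cabin 1  [load 19/19]
  5 → cabin 2  [load 15/19]
  3 → cabin 2  [load 18/19]
  3 → cabin 3 (new)  [load 3/19]
  2 → cabin 3  [load 5/19]
3 cabins opened.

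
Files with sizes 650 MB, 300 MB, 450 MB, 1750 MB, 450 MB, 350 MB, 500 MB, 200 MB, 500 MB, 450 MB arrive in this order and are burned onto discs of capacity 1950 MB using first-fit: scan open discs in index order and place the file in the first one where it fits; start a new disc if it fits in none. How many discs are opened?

3

  650 → disc 1 (new)  [load 650/1950]
  300 → disc 1  [load 950/1950]
  450 → disc 1  [load 1400/1950]
  1750 → disc 2 (new)  [load 1750/1950]
  450 → disc 1  [load 1850/1950]
  350 → disc 3 (new)  [load 350/1950]
  500 → disc 3  [load 850/1950]
  200 → disc 2  [load 1950/1950]
  500 → disc 3  [load 1350/1950]
  450 → disc 3  [load 1800/1950]
3 discs opened.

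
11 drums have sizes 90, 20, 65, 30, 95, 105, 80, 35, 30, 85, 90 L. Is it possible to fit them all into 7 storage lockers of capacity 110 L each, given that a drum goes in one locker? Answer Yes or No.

No

Total = 725 L; ⌈725/110⌉ = 7.
The bound of 7 does not rule out 7, but exhaustive search shows no assignment into 7 storage lockers of capacity 110 L exists — the minimum is 8.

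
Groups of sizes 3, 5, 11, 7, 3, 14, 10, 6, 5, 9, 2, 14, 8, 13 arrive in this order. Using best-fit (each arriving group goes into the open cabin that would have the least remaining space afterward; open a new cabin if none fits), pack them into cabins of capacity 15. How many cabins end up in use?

8

  3 → cabin 1 (new)  [load 3/15]
  5 → cabin 1  [load 8/15]
  11 → cabin 2 (new)  [load 11/15]
  7 → cabin 1  [load 15/15]
  3 → cabin 2  [load 14/15]
  14 → cabin 3 (new)  [load 14/15]
  10 → cabin 4 (new)  [load 10/15]
  6 → cabin 5 (new)  [load 6/15]
  5 → cabin 4  [load 15/15]
  9 → cabin 5  [load 15/15]
  2 → cabin 6 (new)  [load 2/15]
  14 → cabin 7 (new)  [load 14/15]
  8 → cabin 6  [load 10/15]
  13 → cabin 8 (new)  [load 13/15]
8 cabins opened.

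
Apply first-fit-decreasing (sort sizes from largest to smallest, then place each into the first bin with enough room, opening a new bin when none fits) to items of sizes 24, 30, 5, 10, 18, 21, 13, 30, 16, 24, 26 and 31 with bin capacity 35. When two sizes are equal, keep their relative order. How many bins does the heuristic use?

Sorted descending: 31, 30, 30, 26, 24, 24, 21, 18, 16, 13, 10, 5.
  31 → bin 1 (new)  [load 31/35]
  30 → bin 2 (new)  [load 30/35]
  30 → bin 3 (new)  [load 30/35]
  26 → bin 4 (new)  [load 26/35]
  24 → bin 5 (new)  [load 24/35]
  24 → bin 6 (new)  [load 24/35]
  21 → bin 7 (new)  [load 21/35]
  18 → bin 8 (new)  [load 18/35]
  16 → bin 8  [load 34/35]
  13 → bin 7  [load 34/35]
  10 → bin 5  [load 34/35]
  5 → bin 2  [load 35/35]
8 bins opened.

8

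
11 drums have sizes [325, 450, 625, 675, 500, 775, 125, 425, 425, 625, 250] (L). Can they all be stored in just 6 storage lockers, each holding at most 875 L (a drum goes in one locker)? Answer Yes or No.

No

Total = 5200 L; ⌈5200/875⌉ = 6.
The bound of 6 does not rule out 6, but exhaustive search shows no assignment into 6 storage lockers of capacity 875 L exists — the minimum is 7.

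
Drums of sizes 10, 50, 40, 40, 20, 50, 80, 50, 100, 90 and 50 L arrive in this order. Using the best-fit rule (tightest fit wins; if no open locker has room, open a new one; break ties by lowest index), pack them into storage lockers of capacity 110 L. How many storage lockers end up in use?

  10 → locker 1 (new)  [load 10/110]
  50 → locker 1  [load 60/110]
  40 → locker 1  [load 100/110]
  40 → locker 2 (new)  [load 40/110]
  20 → locker 2  [load 60/110]
  50 → locker 2  [load 110/110]
  80 → locker 3 (new)  [load 80/110]
  50 → locker 4 (new)  [load 50/110]
  100 → locker 5 (new)  [load 100/110]
  90 → locker 6 (new)  [load 90/110]
  50 → locker 4  [load 100/110]
6 storage lockers opened.

6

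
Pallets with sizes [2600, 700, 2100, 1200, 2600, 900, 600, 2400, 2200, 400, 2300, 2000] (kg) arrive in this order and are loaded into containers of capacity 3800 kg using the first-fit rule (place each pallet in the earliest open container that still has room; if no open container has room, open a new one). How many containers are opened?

7

  2600 → container 1 (new)  [load 2600/3800]
  700 → container 1  [load 3300/3800]
  2100 → container 2 (new)  [load 2100/3800]
  1200 → container 2  [load 3300/3800]
  2600 → container 3 (new)  [load 2600/3800]
  900 → container 3  [load 3500/3800]
  600 → container 4 (new)  [load 600/3800]
  2400 → container 4  [load 3000/3800]
  2200 → container 5 (new)  [load 2200/3800]
  400 → container 1  [load 3700/3800]
  2300 → container 6 (new)  [load 2300/3800]
  2000 → container 7 (new)  [load 2000/3800]
7 containers opened.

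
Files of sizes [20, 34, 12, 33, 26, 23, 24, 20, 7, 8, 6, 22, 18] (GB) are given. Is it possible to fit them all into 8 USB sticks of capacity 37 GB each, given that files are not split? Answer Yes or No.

No

Total = 253 GB; ⌈253/37⌉ = 7.
8 files each exceed half the capacity and cannot share a USB stick, forcing at least 8 USB sticks.
The bound of 8 does not rule out 8, but exhaustive search shows no assignment into 8 USB sticks of capacity 37 GB exists — the minimum is 9.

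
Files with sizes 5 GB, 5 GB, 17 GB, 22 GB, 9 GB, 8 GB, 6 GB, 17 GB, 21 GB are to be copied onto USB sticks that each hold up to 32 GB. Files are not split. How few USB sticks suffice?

Total = 22 + 21 + 17 + 17 + 9 + 8 + 6 + 5 + 5 = 110 GB.
Lower bound: ⌈110/32⌉ = 4 USB sticks.
A packing using 4 USB sticks:
  USB stick 1: 22 + 9 = 31
  USB stick 2: 21 + 8 = 29
  USB stick 3: 17 + 6 + 5 = 28
  USB stick 4: 17 + 5 = 22
This matches the lower bound, so 4 is optimal.

4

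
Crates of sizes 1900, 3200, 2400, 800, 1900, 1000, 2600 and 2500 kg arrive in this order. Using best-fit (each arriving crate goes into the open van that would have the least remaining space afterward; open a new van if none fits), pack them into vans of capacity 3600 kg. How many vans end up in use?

6

  1900 → van 1 (new)  [load 1900/3600]
  3200 → van 2 (new)  [load 3200/3600]
  2400 → van 3 (new)  [load 2400/3600]
  800 → van 3  [load 3200/3600]
  1900 → van 4 (new)  [load 1900/3600]
  1000 → van 1  [load 2900/3600]
  2600 → van 5 (new)  [load 2600/3600]
  2500 → van 6 (new)  [load 2500/3600]
6 vans opened.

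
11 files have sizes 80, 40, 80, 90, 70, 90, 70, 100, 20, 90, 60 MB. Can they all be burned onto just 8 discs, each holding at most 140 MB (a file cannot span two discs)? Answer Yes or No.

Yes

A valid assignment using 7 discs:
  disc 1: 100 + 40 = 140
  disc 2: 90 + 20 = 110
  disc 3: 90 = 90
  disc 4: 90 = 90
  disc 5: 80 + 60 = 140
  disc 6: 80 = 80
  disc 7: 70 + 70 = 140
That uses only 7 ≤ 8, so 8 discs are enough.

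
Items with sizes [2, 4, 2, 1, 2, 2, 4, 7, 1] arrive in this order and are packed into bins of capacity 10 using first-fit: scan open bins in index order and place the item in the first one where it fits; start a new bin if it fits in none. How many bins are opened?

  2 → bin 1 (new)  [load 2/10]
  4 → bin 1  [load 6/10]
  2 → bin 1  [load 8/10]
  1 → bin 1  [load 9/10]
  2 → bin 2 (new)  [load 2/10]
  2 → bin 2  [load 4/10]
  4 → bin 2  [load 8/10]
  7 → bin 3 (new)  [load 7/10]
  1 → bin 1  [load 10/10]
3 bins opened.

3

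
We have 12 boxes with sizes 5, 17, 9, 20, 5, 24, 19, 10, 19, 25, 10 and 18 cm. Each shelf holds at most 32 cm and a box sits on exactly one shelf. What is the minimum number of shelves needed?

Total = 25 + 24 + 20 + 19 + 19 + 18 + 17 + 10 + 10 + 9 + 5 + 5 = 181 cm.
Lower bound: ⌈181/32⌉ = 6 shelves.
Also, 7 boxes each exceed 16 cm, and no two of those can share a shelf, so at least 7 shelves are needed.
A packing using 7 shelves:
  shelf 1: 25 + 5 = 30
  shelf 2: 24 + 5 = 29
  shelf 3: 20 + 10 = 30
  shelf 4: 19 + 10 = 29
  shelf 5: 19 + 9 = 28
  shelf 6: 18 = 18
  shelf 7: 17 = 17
This matches the lower bound, so 7 is optimal.

7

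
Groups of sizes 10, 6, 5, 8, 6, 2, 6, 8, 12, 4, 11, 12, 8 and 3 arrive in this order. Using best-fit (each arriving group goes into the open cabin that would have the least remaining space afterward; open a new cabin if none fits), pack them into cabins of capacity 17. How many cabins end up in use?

  10 → cabin 1 (new)  [load 10/17]
  6 → cabin 1  [load 16/17]
  5 → cabin 2 (new)  [load 5/17]
  8 → cabin 2  [load 13/17]
  6 → cabin 3 (new)  [load 6/17]
  2 → cabin 2  [load 15/17]
  6 → cabin 3  [load 12/17]
  8 → cabin 4 (new)  [load 8/17]
  12 → cabin 5 (new)  [load 12/17]
  4 → cabin 3  [load 16/17]
  11 → cabin 6 (new)  [load 11/17]
  12 → cabin 7 (new)  [load 12/17]
  8 → cabin 4  [load 16/17]
  3 → cabin 5  [load 15/17]
7 cabins opened.

7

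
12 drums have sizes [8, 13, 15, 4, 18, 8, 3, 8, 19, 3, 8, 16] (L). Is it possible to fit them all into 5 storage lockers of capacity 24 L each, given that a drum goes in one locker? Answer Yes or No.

Total = 123 L; ⌈123/24⌉ = 6.
At least 6 storage lockers are required, but only 5 are allowed.

No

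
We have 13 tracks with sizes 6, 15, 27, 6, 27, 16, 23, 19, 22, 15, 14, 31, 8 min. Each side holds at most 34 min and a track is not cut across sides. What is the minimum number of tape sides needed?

Total = 31 + 27 + 27 + 23 + 22 + 19 + 16 + 15 + 15 + 14 + 8 + 6 + 6 = 229 min.
Lower bound: ⌈229/34⌉ = 7 tape sides.
A packing using 8 tape sides:
  side 1: 31 = 31
  side 2: 27 + 6 = 33
  side 3: 27 + 6 = 33
  side 4: 23 + 8 = 31
  side 5: 22 = 22
  side 6: 19 + 15 = 34
  side 7: 16 + 15 = 31
  side 8: 14 = 14
No arrangement into 7 tape sides stays within capacity, so 8 is optimal.

8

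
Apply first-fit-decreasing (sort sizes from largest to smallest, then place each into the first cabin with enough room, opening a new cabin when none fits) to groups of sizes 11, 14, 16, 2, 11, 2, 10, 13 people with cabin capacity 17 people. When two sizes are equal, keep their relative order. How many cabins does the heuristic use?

Sorted descending: 16, 14, 13, 11, 11, 10, 2, 2.
  16 → cabin 1 (new)  [load 16/17]
  14 → cabin 2 (new)  [load 14/17]
  13 → cabin 3 (new)  [load 13/17]
  11 → cabin 4 (new)  [load 11/17]
  11 → cabin 5 (new)  [load 11/17]
  10 → cabin 6 (new)  [load 10/17]
  2 → cabin 2  [load 16/17]
  2 → cabin 3  [load 15/17]
6 cabins opened.

6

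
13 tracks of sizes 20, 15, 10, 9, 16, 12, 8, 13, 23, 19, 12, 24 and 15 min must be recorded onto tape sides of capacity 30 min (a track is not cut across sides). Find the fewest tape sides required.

8

Total = 24 + 23 + 20 + 19 + 16 + 15 + 15 + 13 + 12 + 12 + 10 + 9 + 8 = 196 min.
Lower bound: ⌈196/30⌉ = 7 tape sides.
A packing using 8 tape sides:
  side 1: 24 = 24
  side 2: 23 = 23
  side 3: 20 + 10 = 30
  side 4: 19 + 9 = 28
  side 5: 16 + 13 = 29
  side 6: 15 + 15 = 30
  side 7: 12 + 12 = 24
  side 8: 8 = 8
No arrangement into 7 tape sides stays within capacity, so 8 is optimal.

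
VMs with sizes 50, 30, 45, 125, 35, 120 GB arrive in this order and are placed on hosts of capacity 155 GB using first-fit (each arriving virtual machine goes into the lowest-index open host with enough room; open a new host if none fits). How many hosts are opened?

  50 → host 1 (new)  [load 50/155]
  30 → host 1  [load 80/155]
  45 → host 1  [load 125/155]
  125 → host 2 (new)  [load 125/155]
  35 → host 3 (new)  [load 35/155]
  120 → host 3  [load 155/155]
3 hosts opened.

3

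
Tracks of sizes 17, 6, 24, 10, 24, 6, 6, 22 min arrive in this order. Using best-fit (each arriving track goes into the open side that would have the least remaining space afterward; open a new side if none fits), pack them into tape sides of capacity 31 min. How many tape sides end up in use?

  17 → side 1 (new)  [load 17/31]
  6 → side 1  [load 23/31]
  24 → side 2 (new)  [load 24/31]
  10 → side 3 (new)  [load 10/31]
  24 → side 4 (new)  [load 24/31]
  6 → side 2  [load 30/31]
  6 → side 4  [load 30/31]
  22 → side 5 (new)  [load 22/31]
5 tape sides opened.

5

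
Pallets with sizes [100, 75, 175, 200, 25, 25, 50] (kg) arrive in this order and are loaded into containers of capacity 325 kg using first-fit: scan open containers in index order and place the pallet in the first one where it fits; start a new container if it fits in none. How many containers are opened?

3

  100 → container 1 (new)  [load 100/325]
  75 → container 1  [load 175/325]
  175 → container 2 (new)  [load 175/325]
  200 → container 3 (new)  [load 200/325]
  25 → container 1  [load 200/325]
  25 → container 1  [load 225/325]
  50 → container 1  [load 275/325]
3 containers opened.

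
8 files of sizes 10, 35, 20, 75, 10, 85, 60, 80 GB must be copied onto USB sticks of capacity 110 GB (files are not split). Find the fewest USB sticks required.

Total = 85 + 80 + 75 + 60 + 35 + 20 + 10 + 10 = 375 GB.
Lower bound: ⌈375/110⌉ = 4 USB sticks.
A packing using 4 USB sticks:
  USB stick 1: 85 + 20 = 105
  USB stick 2: 80 + 10 + 10 = 100
  USB stick 3: 75 + 35 = 110
  USB stick 4: 60 = 60
This matches the lower bound, so 4 is optimal.

4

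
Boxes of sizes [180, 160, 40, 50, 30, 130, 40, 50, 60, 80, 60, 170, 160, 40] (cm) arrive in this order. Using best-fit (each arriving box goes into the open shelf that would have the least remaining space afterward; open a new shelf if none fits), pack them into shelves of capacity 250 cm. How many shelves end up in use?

6

  180 → shelf 1 (new)  [load 180/250]
  160 → shelf 2 (new)  [load 160/250]
  40 → shelf 1  [load 220/250]
  50 → shelf 2  [load 210/250]
  30 → shelf 1  [load 250/250]
  130 → shelf 3 (new)  [load 130/250]
  40 → shelf 2  [load 250/250]
  50 → shelf 3  [load 180/250]
  60 → shelf 3  [load 240/250]
  80 → shelf 4 (new)  [load 80/250]
  60 → shelf 4  [load 140/250]
  170 → shelf 5 (new)  [load 170/250]
  160 → shelf 6 (new)  [load 160/250]
  40 → shelf 5  [load 210/250]
6 shelves opened.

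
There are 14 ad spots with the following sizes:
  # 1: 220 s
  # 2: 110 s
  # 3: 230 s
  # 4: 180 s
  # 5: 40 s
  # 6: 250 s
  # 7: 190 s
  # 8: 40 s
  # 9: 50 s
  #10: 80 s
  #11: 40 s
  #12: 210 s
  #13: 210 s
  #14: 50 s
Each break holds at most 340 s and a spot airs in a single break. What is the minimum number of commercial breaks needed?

Total = 250 + 230 + 220 + 210 + 210 + 190 + 180 + 110 + 80 + 50 + 50 + 40 + 40 + 40 = 1900 s.
Lower bound: ⌈1900/340⌉ = 6 commercial breaks.
Also, 7 ad spots each exceed 170 s, and no two of those can share a break, so at least 7 commercial breaks are needed.
A packing using 7 commercial breaks:
  break 1: 250 + 80 = 330
  break 2: 230 + 110 = 340
  break 3: 220 + 50 + 50 = 320
  break 4: 210 + 40 + 40 + 40 = 330
  break 5: 210 = 210
  break 6: 190 = 190
  break 7: 180 = 180
This matches the lower bound, so 7 is optimal.

7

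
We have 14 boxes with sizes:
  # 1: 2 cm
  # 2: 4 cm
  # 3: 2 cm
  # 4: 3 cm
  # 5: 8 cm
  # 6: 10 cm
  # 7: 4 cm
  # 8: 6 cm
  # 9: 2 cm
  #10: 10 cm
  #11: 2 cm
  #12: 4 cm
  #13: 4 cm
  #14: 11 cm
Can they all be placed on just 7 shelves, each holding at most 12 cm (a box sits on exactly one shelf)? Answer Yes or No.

A valid assignment using 7 shelves:
  shelf 1: 11 = 11
  shelf 2: 10 + 2 = 12
  shelf 3: 10 + 2 = 12
  shelf 4: 8 + 4 = 12
  shelf 5: 6 + 4 + 2 = 12
  shelf 6: 4 + 4 + 3 = 11
  shelf 7: 2 = 2
Every load is within 12 cm, so 7 shelves suffice.

Yes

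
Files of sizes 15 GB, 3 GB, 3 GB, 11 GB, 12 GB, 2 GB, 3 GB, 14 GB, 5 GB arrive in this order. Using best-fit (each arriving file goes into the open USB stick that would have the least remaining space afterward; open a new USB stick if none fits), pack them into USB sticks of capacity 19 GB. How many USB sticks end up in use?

4

  15 → USB stick 1 (new)  [load 15/19]
  3 → USB stick 1  [load 18/19]
  3 → USB stick 2 (new)  [load 3/19]
  11 → USB stick 2  [load 14/19]
  12 → USB stick 3 (new)  [load 12/19]
  2 → USB stick 2  [load 16/19]
  3 → USB stick 2  [load 19/19]
  14 → USB stick 4 (new)  [load 14/19]
  5 → USB stick 4  [load 19/19]
4 USB sticks opened.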